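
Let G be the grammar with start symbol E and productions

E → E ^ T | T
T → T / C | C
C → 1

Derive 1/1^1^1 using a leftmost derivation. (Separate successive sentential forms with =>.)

E => E^T   [E → E ^ T]
E^T => E^T^T   [E → E ^ T]
E^T^T => T^T^T   [E → T]
T^T^T => T/C^T^T   [T → T / C]
T/C^T^T => C/C^T^T   [T → C]
C/C^T^T => 1/C^T^T   [C → 1]
1/C^T^T => 1/1^T^T   [C → 1]
1/1^T^T => 1/1^C^T   [T → C]
1/1^C^T => 1/1^1^T   [C → 1]
1/1^1^T => 1/1^1^C   [T → C]
1/1^1^C => 1/1^1^1   [C → 1]

E => E^T => E^T^T => T^T^T => T/C^T^T => C/C^T^T => 1/C^T^T => 1/1^T^T => 1/1^C^T => 1/1^1^T => 1/1^1^C => 1/1^1^1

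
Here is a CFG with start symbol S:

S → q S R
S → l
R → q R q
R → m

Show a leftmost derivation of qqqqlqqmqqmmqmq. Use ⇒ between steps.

S⇒qSR⇒qqSRR⇒qqqSRRR⇒qqqqSRRRR⇒qqqqlRRRR⇒qqqqlqRqRRR⇒qqqqlqqRqqRRR⇒qqqqlqqmqqRRR⇒qqqqlqqmqqmRR⇒qqqqlqqmqqmmR⇒qqqqlqqmqqmmqRq⇒qqqqlqqmqqmmqmq

S ⇒ qSR   [S → q S R]
qSR ⇒ qqSRR   [S → q S R]
qqSRR ⇒ qqqSRRR   [S → q S R]
qqqSRRR ⇒ qqqqSRRRR   [S → q S R]
qqqqSRRRR ⇒ qqqqlRRRR   [S → l]
qqqqlRRRR ⇒ qqqqlqRqRRR   [R → q R q]
qqqqlqRqRRR ⇒ qqqqlqqRqqRRR   [R → q R q]
qqqqlqqRqqRRR ⇒ qqqqlqqmqqRRR   [R → m]
qqqqlqqmqqRRR ⇒ qqqqlqqmqqmRR   [R → m]
qqqqlqqmqqmRR ⇒ qqqqlqqmqqmmR   [R → m]
qqqqlqqmqqmmR ⇒ qqqqlqqmqqmmqRq   [R → q R q]
qqqqlqqmqqmmqRq ⇒ qqqqlqqmqqmmqmq   [R → m]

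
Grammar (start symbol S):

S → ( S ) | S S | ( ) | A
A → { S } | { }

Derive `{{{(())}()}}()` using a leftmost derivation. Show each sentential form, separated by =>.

S => SS => AS => {S}S => {A}S => {{S}}S => {{SS}}S => {{AS}}S => {{{S}S}}S => {{{(S)}S}}S => {{{(())}S}}S => {{{(())}()}}S => {{{(())}()}}()

S => SS   [S → S S]
SS => AS   [S → A]
AS => {S}S   [A → { S }]
{S}S => {A}S   [S → A]
{A}S => {{S}}S   [A → { S }]
{{S}}S => {{SS}}S   [S → S S]
{{SS}}S => {{AS}}S   [S → A]
{{AS}}S => {{{S}S}}S   [A → { S }]
{{{S}S}}S => {{{(S)}S}}S   [S → ( S )]
{{{(S)}S}}S => {{{(())}S}}S   [S → ( )]
{{{(())}S}}S => {{{(())}()}}S   [S → ( )]
{{{(())}()}}S => {{{(())}()}}()   [S → ( )]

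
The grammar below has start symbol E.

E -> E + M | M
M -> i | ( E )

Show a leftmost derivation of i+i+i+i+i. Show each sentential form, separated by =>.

E => E+M   [E -> E + M]
E+M => E+M+M   [E -> E + M]
E+M+M => E+M+M+M   [E -> E + M]
E+M+M+M => E+M+M+M+M   [E -> E + M]
E+M+M+M+M => M+M+M+M+M   [E -> M]
M+M+M+M+M => i+M+M+M+M   [M -> i]
i+M+M+M+M => i+i+M+M+M   [M -> i]
i+i+M+M+M => i+i+i+M+M   [M -> i]
i+i+i+M+M => i+i+i+i+M   [M -> i]
i+i+i+i+M => i+i+i+i+i   [M -> i]

E=>E+M=>E+M+M=>E+M+M+M=>E+M+M+M+M=>M+M+M+M+M=>i+M+M+M+M=>i+i+M+M+M=>i+i+i+M+M=>i+i+i+i+M=>i+i+i+i+i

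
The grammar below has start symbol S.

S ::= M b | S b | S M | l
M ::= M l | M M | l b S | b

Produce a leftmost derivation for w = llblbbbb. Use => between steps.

S=>Sb=>SMb=>lMb=>llbSb=>llbSbb=>llbSMbb=>llblMbb=>llblMMbb=>llblbMbb=>llblbbbb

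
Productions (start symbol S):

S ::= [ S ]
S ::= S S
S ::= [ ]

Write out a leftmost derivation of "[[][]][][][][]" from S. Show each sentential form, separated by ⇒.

S⇒SS⇒SSS⇒SSSS⇒SSSSS⇒[S]SSSS⇒[SS]SSSS⇒[[]S]SSSS⇒[[][]]SSSS⇒[[][]][]SSS⇒[[][]][][]SS⇒[[][]][][][]S⇒[[][]][][][][]

S ⇒ SS   [S ::= S S]
SS ⇒ SSS   [S ::= S S]
SSS ⇒ SSSS   [S ::= S S]
SSSS ⇒ SSSSS   [S ::= S S]
SSSSS ⇒ [S]SSSS   [S ::= [ S ]]
[S]SSSS ⇒ [SS]SSSS   [S ::= S S]
[SS]SSSS ⇒ [[]S]SSSS   [S ::= [ ]]
[[]S]SSSS ⇒ [[][]]SSSS   [S ::= [ ]]
[[][]]SSSS ⇒ [[][]][]SSS   [S ::= [ ]]
[[][]][]SSS ⇒ [[][]][][]SS   [S ::= [ ]]
[[][]][][]SS ⇒ [[][]][][][]S   [S ::= [ ]]
[[][]][][][]S ⇒ [[][]][][][][]   [S ::= [ ]]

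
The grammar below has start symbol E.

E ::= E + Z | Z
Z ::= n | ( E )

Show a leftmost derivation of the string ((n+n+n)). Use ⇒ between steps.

E ⇒ Z ⇒ (E) ⇒ (Z) ⇒ ((E)) ⇒ ((E+Z)) ⇒ ((E+Z+Z)) ⇒ ((Z+Z+Z)) ⇒ ((n+Z+Z)) ⇒ ((n+n+Z)) ⇒ ((n+n+n))

E ⇒ Z   [E ::= Z]
Z ⇒ (E)   [Z ::= ( E )]
(E) ⇒ (Z)   [E ::= Z]
(Z) ⇒ ((E))   [Z ::= ( E )]
((E)) ⇒ ((E+Z))   [E ::= E + Z]
((E+Z)) ⇒ ((E+Z+Z))   [E ::= E + Z]
((E+Z+Z)) ⇒ ((Z+Z+Z))   [E ::= Z]
((Z+Z+Z)) ⇒ ((n+Z+Z))   [Z ::= n]
((n+Z+Z)) ⇒ ((n+n+Z))   [Z ::= n]
((n+n+Z)) ⇒ ((n+n+n))   [Z ::= n]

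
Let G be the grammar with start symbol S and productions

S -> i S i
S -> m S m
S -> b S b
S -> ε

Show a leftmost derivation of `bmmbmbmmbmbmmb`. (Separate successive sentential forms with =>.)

S => bSb => bmSmb => bmmSmmb => bmmbSbmmb => bmmbmSmbmmb => bmmbmbSbmbmmb => bmmbmbmSmbmbmmb => bmmbmbmmbmbmmb

S => bSb   [S -> b S b]
bSb => bmSmb   [S -> m S m]
bmSmb => bmmSmmb   [S -> m S m]
bmmSmmb => bmmbSbmmb   [S -> b S b]
bmmbSbmmb => bmmbmSmbmmb   [S -> m S m]
bmmbmSmbmmb => bmmbmbSbmbmmb   [S -> b S b]
bmmbmbSbmbmmb => bmmbmbmSmbmbmmb   [S -> m S m]
bmmbmbmSmbmbmmb => bmmbmbmmbmbmmb   [S -> ε]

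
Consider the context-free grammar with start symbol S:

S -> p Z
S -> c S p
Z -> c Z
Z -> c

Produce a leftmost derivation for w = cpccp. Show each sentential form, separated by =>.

S => cSp => cpZp => cpcZp => cpccp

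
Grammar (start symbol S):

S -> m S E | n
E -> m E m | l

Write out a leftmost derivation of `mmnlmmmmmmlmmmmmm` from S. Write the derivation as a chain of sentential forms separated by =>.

S => mSE => mmSEE => mmnEE => mmnlE => mmnlmEm => mmnlmmEmm => mmnlmmmEmmm => mmnlmmmmEmmmm => mmnlmmmmmEmmmmm => mmnlmmmmmmEmmmmmm => mmnlmmmmmmlmmmmmm

S => mSE   [S -> m S E]
mSE => mmSEE   [S -> m S E]
mmSEE => mmnEE   [S -> n]
mmnEE => mmnlE   [E -> l]
mmnlE => mmnlmEm   [E -> m E m]
mmnlmEm => mmnlmmEmm   [E -> m E m]
mmnlmmEmm => mmnlmmmEmmm   [E -> m E m]
mmnlmmmEmmm => mmnlmmmmEmmmm   [E -> m E m]
mmnlmmmmEmmmm => mmnlmmmmmEmmmmm   [E -> m E m]
mmnlmmmmmEmmmmm => mmnlmmmmmmEmmmmmm   [E -> m E m]
mmnlmmmmmmEmmmmmm => mmnlmmmmmmlmmmmmm   [E -> l]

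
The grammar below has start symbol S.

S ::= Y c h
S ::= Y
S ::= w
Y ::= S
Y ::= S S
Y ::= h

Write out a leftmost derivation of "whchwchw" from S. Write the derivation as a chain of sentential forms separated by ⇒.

S ⇒ Y   [S ::= Y]
Y ⇒ SS   [Y ::= S S]
SS ⇒ YchS   [S ::= Y c h]
YchS ⇒ SSchS   [Y ::= S S]
SSchS ⇒ YSchS   [S ::= Y]
YSchS ⇒ SSSchS   [Y ::= S S]
SSSchS ⇒ wSSchS   [S ::= w]
wSSchS ⇒ wYchSchS   [S ::= Y c h]
wYchSchS ⇒ whchSchS   [Y ::= h]
whchSchS ⇒ whchwchS   [S ::= w]
whchwchS ⇒ whchwchw   [S ::= w]

S ⇒ Y ⇒ SS ⇒ YchS ⇒ SSchS ⇒ YSchS ⇒ SSSchS ⇒ wSSchS ⇒ wYchSchS ⇒ whchSchS ⇒ whchwchS ⇒ whchwchw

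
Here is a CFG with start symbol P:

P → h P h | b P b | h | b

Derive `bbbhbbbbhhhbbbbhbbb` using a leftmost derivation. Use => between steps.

P => bPb   [P → b P b]
bPb => bbPbb   [P → b P b]
bbPbb => bbbPbbb   [P → b P b]
bbbPbbb => bbbhPhbbb   [P → h P h]
bbbhPhbbb => bbbhbPbhbbb   [P → b P b]
bbbhbPbhbbb => bbbhbbPbbhbbb   [P → b P b]
bbbhbbPbbhbbb => bbbhbbbPbbbhbbb   [P → b P b]
bbbhbbbPbbbhbbb => bbbhbbbbPbbbbhbbb   [P → b P b]
bbbhbbbbPbbbbhbbb => bbbhbbbbhPhbbbbhbbb   [P → h P h]
bbbhbbbbhPhbbbbhbbb => bbbhbbbbhhhbbbbhbbb   [P → h]

P => bPb => bbPbb => bbbPbbb => bbbhPhbbb => bbbhbPbhbbb => bbbhbbPbbhbbb => bbbhbbbPbbbhbbb => bbbhbbbbPbbbbhbbb => bbbhbbbbhPhbbbbhbbb => bbbhbbbbhhhbbbbhbbb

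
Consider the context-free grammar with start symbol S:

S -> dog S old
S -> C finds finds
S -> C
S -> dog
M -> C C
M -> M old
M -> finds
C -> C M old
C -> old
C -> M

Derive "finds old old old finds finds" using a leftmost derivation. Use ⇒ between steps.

S ⇒ C finds finds   [S -> C finds finds]
C finds finds ⇒ M finds finds   [C -> M]
M finds finds ⇒ C C finds finds   [M -> C C]
C C finds finds ⇒ M C finds finds   [C -> M]
M C finds finds ⇒ C C C finds finds   [M -> C C]
C C C finds finds ⇒ M C C finds finds   [C -> M]
M C C finds finds ⇒ M old C C finds finds   [M -> M old]
M old C C finds finds ⇒ finds old C C finds finds   [M -> finds]
finds old C C finds finds ⇒ finds old old C finds finds   [C -> old]
finds old old C finds finds ⇒ finds old old old finds finds   [C -> old]

S ⇒ C finds finds ⇒ M finds finds ⇒ C C finds finds ⇒ M C finds finds ⇒ C C C finds finds ⇒ M C C finds finds ⇒ M old C C finds finds ⇒ finds old C C finds finds ⇒ finds old old C finds finds ⇒ finds old old old finds finds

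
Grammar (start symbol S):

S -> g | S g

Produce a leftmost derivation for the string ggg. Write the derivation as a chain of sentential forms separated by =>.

S => Sg   [S -> S g]
Sg => Sgg   [S -> S g]
Sgg => ggg   [S -> g]

S => Sg => Sgg => ggg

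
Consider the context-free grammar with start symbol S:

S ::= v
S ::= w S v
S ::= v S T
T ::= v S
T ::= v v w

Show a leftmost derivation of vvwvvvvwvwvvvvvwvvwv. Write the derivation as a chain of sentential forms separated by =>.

S => vST   [S ::= v S T]
vST => vvSTT   [S ::= v S T]
vvSTT => vvwSvTT   [S ::= w S v]
vvwSvTT => vvwvvTT   [S ::= v]
vvwvvTT => vvwvvvvwT   [T ::= v v w]
vvwvvvvwT => vvwvvvvwvS   [T ::= v S]
vvwvvvvwvS => vvwvvvvwvwSv   [S ::= w S v]
vvwvvvvwvwSv => vvwvvvvwvwvSTv   [S ::= v S T]
vvwvvvvwvwvSTv => vvwvvvvwvwvvSTTv   [S ::= v S T]
vvwvvvvwvwvvSTTv => vvwvvvvwvwvvvTTv   [S ::= v]
vvwvvvvwvwvvvTTv => vvwvvvvwvwvvvvvwTv   [T ::= v v w]
vvwvvvvwvwvvvvvwTv => vvwvvvvwvwvvvvvwvvwv   [T ::= v v w]

S=>vST=>vvSTT=>vvwSvTT=>vvwvvTT=>vvwvvvvwT=>vvwvvvvwvS=>vvwvvvvwvwSv=>vvwvvvvwvwvSTv=>vvwvvvvwvwvvSTTv=>vvwvvvvwvwvvvTTv=>vvwvvvvwvwvvvvvwTv=>vvwvvvvwvwvvvvvwvvwv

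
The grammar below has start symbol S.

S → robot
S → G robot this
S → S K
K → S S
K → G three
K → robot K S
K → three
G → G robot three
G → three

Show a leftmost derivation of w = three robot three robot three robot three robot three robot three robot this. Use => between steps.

S => G robot this => G robot three robot this => G robot three robot three robot this => G robot three robot three robot three robot this => G robot three robot three robot three robot three robot this => G robot three robot three robot three robot three robot three robot this => three robot three robot three robot three robot three robot three robot this

S => G robot this   [S → G robot this]
G robot this => G robot three robot this   [G → G robot three]
G robot three robot this => G robot three robot three robot this   [G → G robot three]
G robot three robot three robot this => G robot three robot three robot three robot this   [G → G robot three]
G robot three robot three robot three robot this => G robot three robot three robot three robot three robot this   [G → G robot three]
G robot three robot three robot three robot three robot this => G robot three robot three robot three robot three robot three robot this   [G → G robot three]
G robot three robot three robot three robot three robot three robot this => three robot three robot three robot three robot three robot three robot this   [G → three]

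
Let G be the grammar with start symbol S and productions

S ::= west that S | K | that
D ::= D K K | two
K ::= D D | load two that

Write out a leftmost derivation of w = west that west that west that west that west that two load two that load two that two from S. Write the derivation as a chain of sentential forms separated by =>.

S => west that S   [S ::= west that S]
west that S => west that west that S   [S ::= west that S]
west that west that S => west that west that west that S   [S ::= west that S]
west that west that west that S => west that west that west that west that S   [S ::= west that S]
west that west that west that west that S => west that west that west that west that west that S   [S ::= west that S]
west that west that west that west that west that S => west that west that west that west that west that K   [S ::= K]
west that west that west that west that west that K => west that west that west that west that west that D D   [K ::= D D]
west that west that west that west that west that D D => west that west that west that west that west that D K K D   [D ::= D K K]
west that west that west that west that west that D K K D => west that west that west that west that west that two K K D   [D ::= two]
west that west that west that west that west that two K K D => west that west that west that west that west that two load two that K D   [K ::= load two that]
west that west that west that west that west that two load two that K D => west that west that west that west that west that two load two that load two that D   [K ::= load two that]
west that west that west that west that west that two load two that load two that D => west that west that west that west that west that two load two that load two that two   [D ::= two]

S => west that S => west that west that S => west that west that west that S => west that west that west that west that S => west that west that west that west that west that S => west that west that west that west that west that K => west that west that west that west that west that D D => west that west that west that west that west that D K K D => west that west that west that west that west that two K K D => west that west that west that west that west that two load two that K D => west that west that west that west that west that two load two that load two that D => west that west that west that west that west that two load two that load two that two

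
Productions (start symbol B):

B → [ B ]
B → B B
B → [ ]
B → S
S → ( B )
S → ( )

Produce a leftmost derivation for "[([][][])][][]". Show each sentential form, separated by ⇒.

B ⇒ BB   [B → B B]
BB ⇒ BBB   [B → B B]
BBB ⇒ [B]BB   [B → [ B ]]
[B]BB ⇒ [S]BB   [B → S]
[S]BB ⇒ [(B)]BB   [S → ( B )]
[(B)]BB ⇒ [(BB)]BB   [B → B B]
[(BB)]BB ⇒ [(BBB)]BB   [B → B B]
[(BBB)]BB ⇒ [([]BB)]BB   [B → [ ]]
[([]BB)]BB ⇒ [([][]B)]BB   [B → [ ]]
[([][]B)]BB ⇒ [([][][])]BB   [B → [ ]]
[([][][])]BB ⇒ [([][][])][]B   [B → [ ]]
[([][][])][]B ⇒ [([][][])][][]   [B → [ ]]

B⇒BB⇒BBB⇒[B]BB⇒[S]BB⇒[(B)]BB⇒[(BB)]BB⇒[(BBB)]BB⇒[([]BB)]BB⇒[([][]B)]BB⇒[([][][])]BB⇒[([][][])][]B⇒[([][][])][][]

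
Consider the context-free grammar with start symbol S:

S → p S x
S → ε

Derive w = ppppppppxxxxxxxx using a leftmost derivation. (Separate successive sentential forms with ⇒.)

S ⇒ pSx ⇒ ppSxx ⇒ pppSxxx ⇒ ppppSxxxx ⇒ pppppSxxxxx ⇒ ppppppSxxxxxx ⇒ pppppppSxxxxxxx ⇒ ppppppppSxxxxxxxx ⇒ ppppppppxxxxxxxx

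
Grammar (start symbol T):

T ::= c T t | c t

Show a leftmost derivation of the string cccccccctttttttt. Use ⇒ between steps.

T ⇒ cTt   [T ::= c T t]
cTt ⇒ ccTtt   [T ::= c T t]
ccTtt ⇒ cccTttt   [T ::= c T t]
cccTttt ⇒ ccccTtttt   [T ::= c T t]
ccccTtttt ⇒ cccccTttttt   [T ::= c T t]
cccccTttttt ⇒ ccccccTtttttt   [T ::= c T t]
ccccccTtttttt ⇒ cccccccTttttttt   [T ::= c T t]
cccccccTttttttt ⇒ cccccccctttttttt   [T ::= c t]

T ⇒ cTt ⇒ ccTtt ⇒ cccTttt ⇒ ccccTtttt ⇒ cccccTttttt ⇒ ccccccTtttttt ⇒ cccccccTttttttt ⇒ cccccccctttttttt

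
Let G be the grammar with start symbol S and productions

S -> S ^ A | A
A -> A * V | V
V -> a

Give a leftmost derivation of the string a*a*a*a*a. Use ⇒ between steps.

S ⇒ A ⇒ A*V ⇒ A*V*V ⇒ A*V*V*V ⇒ A*V*V*V*V ⇒ V*V*V*V*V ⇒ a*V*V*V*V ⇒ a*a*V*V*V ⇒ a*a*a*V*V ⇒ a*a*a*a*V ⇒ a*a*a*a*a

S ⇒ A   [S -> A]
A ⇒ A*V   [A -> A * V]
A*V ⇒ A*V*V   [A -> A * V]
A*V*V ⇒ A*V*V*V   [A -> A * V]
A*V*V*V ⇒ A*V*V*V*V   [A -> A * V]
A*V*V*V*V ⇒ V*V*V*V*V   [A -> V]
V*V*V*V*V ⇒ a*V*V*V*V   [V -> a]
a*V*V*V*V ⇒ a*a*V*V*V   [V -> a]
a*a*V*V*V ⇒ a*a*a*V*V   [V -> a]
a*a*a*V*V ⇒ a*a*a*a*V   [V -> a]
a*a*a*a*V ⇒ a*a*a*a*a   [V -> a]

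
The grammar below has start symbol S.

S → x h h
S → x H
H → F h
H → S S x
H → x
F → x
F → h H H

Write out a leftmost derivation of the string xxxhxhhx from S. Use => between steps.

S=>xH=>xSSx=>xxHSx=>xxFhSx=>xxxhSx=>xxxhxhhx

S => xH   [S → x H]
xH => xSSx   [H → S S x]
xSSx => xxHSx   [S → x H]
xxHSx => xxFhSx   [H → F h]
xxFhSx => xxxhSx   [F → x]
xxxhSx => xxxhxhhx   [S → x h h]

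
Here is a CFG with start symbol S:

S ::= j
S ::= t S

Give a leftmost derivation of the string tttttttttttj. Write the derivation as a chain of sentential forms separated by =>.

S => tS => ttS => tttS => ttttS => tttttS => ttttttS => tttttttS => ttttttttS => tttttttttS => ttttttttttS => tttttttttttS => tttttttttttj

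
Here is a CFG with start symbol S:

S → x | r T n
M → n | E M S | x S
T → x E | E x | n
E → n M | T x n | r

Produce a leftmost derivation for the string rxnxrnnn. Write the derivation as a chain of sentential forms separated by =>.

S => rTn => rxEn => rxnMn => rxnxSn => rxnxrTnn => rxnxrnnn

S => rTn   [S → r T n]
rTn => rxEn   [T → x E]
rxEn => rxnMn   [E → n M]
rxnMn => rxnxSn   [M → x S]
rxnxSn => rxnxrTnn   [S → r T n]
rxnxrTnn => rxnxrnnn   [T → n]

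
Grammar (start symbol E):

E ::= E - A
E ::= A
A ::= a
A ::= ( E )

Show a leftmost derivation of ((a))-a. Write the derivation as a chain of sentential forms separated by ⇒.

E ⇒ E-A   [E ::= E - A]
E-A ⇒ A-A   [E ::= A]
A-A ⇒ (E)-A   [A ::= ( E )]
(E)-A ⇒ (A)-A   [E ::= A]
(A)-A ⇒ ((E))-A   [A ::= ( E )]
((E))-A ⇒ ((A))-A   [E ::= A]
((A))-A ⇒ ((a))-A   [A ::= a]
((a))-A ⇒ ((a))-a   [A ::= a]

E ⇒ E-A ⇒ A-A ⇒ (E)-A ⇒ (A)-A ⇒ ((E))-A ⇒ ((A))-A ⇒ ((a))-A ⇒ ((a))-a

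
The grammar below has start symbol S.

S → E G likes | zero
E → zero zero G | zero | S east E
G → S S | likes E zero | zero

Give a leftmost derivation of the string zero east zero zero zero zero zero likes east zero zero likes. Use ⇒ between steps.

S ⇒ E G likes ⇒ S east E G likes ⇒ E G likes east E G likes ⇒ S east E G likes east E G likes ⇒ zero east E G likes east E G likes ⇒ zero east zero zero G G likes east E G likes ⇒ zero east zero zero S S G likes east E G likes ⇒ zero east zero zero zero S G likes east E G likes ⇒ zero east zero zero zero zero G likes east E G likes ⇒ zero east zero zero zero zero zero likes east E G likes ⇒ zero east zero zero zero zero zero likes east zero G likes ⇒ zero east zero zero zero zero zero likes east zero zero likes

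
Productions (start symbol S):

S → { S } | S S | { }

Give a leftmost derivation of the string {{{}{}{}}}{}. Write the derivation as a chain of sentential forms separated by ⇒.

S ⇒ SS ⇒ {S}S ⇒ {{S}}S ⇒ {{SS}}S ⇒ {{SSS}}S ⇒ {{{}SS}}S ⇒ {{{}{}S}}S ⇒ {{{}{}{}}}S ⇒ {{{}{}{}}}{}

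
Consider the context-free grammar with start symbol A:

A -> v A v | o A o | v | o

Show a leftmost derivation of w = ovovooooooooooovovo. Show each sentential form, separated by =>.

A => oAo => ovAvo => ovoAovo => ovovAvovo => ovovoAovovo => ovovooAoovovo => ovovoooAooovovo => ovovooooAoooovovo => ovovoooooAooooovovo => ovovooooooooooovovo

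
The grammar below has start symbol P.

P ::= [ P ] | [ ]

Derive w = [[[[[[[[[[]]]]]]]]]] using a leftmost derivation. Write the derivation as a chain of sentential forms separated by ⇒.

P⇒[P]⇒[[P]]⇒[[[P]]]⇒[[[[P]]]]⇒[[[[[P]]]]]⇒[[[[[[P]]]]]]⇒[[[[[[[P]]]]]]]⇒[[[[[[[[P]]]]]]]]⇒[[[[[[[[[P]]]]]]]]]⇒[[[[[[[[[[]]]]]]]]]]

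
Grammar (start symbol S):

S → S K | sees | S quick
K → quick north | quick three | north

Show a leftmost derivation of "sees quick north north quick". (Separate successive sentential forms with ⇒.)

S ⇒ S quick   [S → S quick]
S quick ⇒ S K quick   [S → S K]
S K quick ⇒ S K K quick   [S → S K]
S K K quick ⇒ sees K K quick   [S → sees]
sees K K quick ⇒ sees quick north K quick   [K → quick north]
sees quick north K quick ⇒ sees quick north north quick   [K → north]

S ⇒ S quick ⇒ S K quick ⇒ S K K quick ⇒ sees K K quick ⇒ sees quick north K quick ⇒ sees quick north north quick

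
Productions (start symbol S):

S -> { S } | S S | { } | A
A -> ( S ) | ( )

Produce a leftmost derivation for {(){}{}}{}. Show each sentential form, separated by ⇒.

S ⇒ SS ⇒ {S}S ⇒ {SS}S ⇒ {SSS}S ⇒ {ASS}S ⇒ {()SS}S ⇒ {(){}S}S ⇒ {(){}{}}S ⇒ {(){}{}}{}

S ⇒ SS   [S -> S S]
SS ⇒ {S}S   [S -> { S }]
{S}S ⇒ {SS}S   [S -> S S]
{SS}S ⇒ {SSS}S   [S -> S S]
{SSS}S ⇒ {ASS}S   [S -> A]
{ASS}S ⇒ {()SS}S   [A -> ( )]
{()SS}S ⇒ {(){}S}S   [S -> { }]
{(){}S}S ⇒ {(){}{}}S   [S -> { }]
{(){}{}}S ⇒ {(){}{}}{}   [S -> { }]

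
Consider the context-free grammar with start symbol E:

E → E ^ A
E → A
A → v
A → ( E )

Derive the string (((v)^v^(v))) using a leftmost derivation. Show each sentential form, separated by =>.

E => A => (E) => (A) => ((E)) => ((E^A)) => ((E^A^A)) => ((A^A^A)) => (((E)^A^A)) => (((A)^A^A)) => (((v)^A^A)) => (((v)^v^A)) => (((v)^v^(E))) => (((v)^v^(A))) => (((v)^v^(v)))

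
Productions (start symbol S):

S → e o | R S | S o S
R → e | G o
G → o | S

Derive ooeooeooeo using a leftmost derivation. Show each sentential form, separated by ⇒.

S ⇒ RS ⇒ GoS ⇒ SoS ⇒ RSoS ⇒ GoSoS ⇒ ooSoS ⇒ ooSoSoS ⇒ ooeooSoS ⇒ ooeooeooS ⇒ ooeooeooeo

S ⇒ RS   [S → R S]
RS ⇒ GoS   [R → G o]
GoS ⇒ SoS   [G → S]
SoS ⇒ RSoS   [S → R S]
RSoS ⇒ GoSoS   [R → G o]
GoSoS ⇒ ooSoS   [G → o]
ooSoS ⇒ ooSoSoS   [S → S o S]
ooSoSoS ⇒ ooeooSoS   [S → e o]
ooeooSoS ⇒ ooeooeooS   [S → e o]
ooeooeooS ⇒ ooeooeooeo   [S → e o]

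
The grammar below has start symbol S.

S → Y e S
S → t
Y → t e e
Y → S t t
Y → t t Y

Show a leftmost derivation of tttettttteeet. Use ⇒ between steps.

S⇒YeS⇒StteS⇒ttteS⇒ttteYeS⇒tttettYeS⇒tttettttYeS⇒tttettttteeeS⇒tttettttteeet

S ⇒ YeS   [S → Y e S]
YeS ⇒ StteS   [Y → S t t]
StteS ⇒ ttteS   [S → t]
ttteS ⇒ ttteYeS   [S → Y e S]
ttteYeS ⇒ tttettYeS   [Y → t t Y]
tttettYeS ⇒ tttettttYeS   [Y → t t Y]
tttettttYeS ⇒ tttettttteeeS   [Y → t e e]
tttettttteeeS ⇒ tttettttteeet   [S → t]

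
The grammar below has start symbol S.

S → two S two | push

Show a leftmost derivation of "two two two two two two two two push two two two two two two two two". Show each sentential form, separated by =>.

S => two S two => two two S two two => two two two S two two two => two two two two S two two two two => two two two two two S two two two two two => two two two two two two S two two two two two two => two two two two two two two S two two two two two two two => two two two two two two two two S two two two two two two two two => two two two two two two two two push two two two two two two two two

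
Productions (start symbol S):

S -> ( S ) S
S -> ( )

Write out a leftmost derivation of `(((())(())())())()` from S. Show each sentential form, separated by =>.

S => (S)S   [S -> ( S ) S]
(S)S => ((S)S)S   [S -> ( S ) S]
((S)S)S => (((S)S)S)S   [S -> ( S ) S]
(((S)S)S)S => (((())S)S)S   [S -> ( )]
(((())S)S)S => (((())(S)S)S)S   [S -> ( S ) S]
(((())(S)S)S)S => (((())(())S)S)S   [S -> ( )]
(((())(())S)S)S => (((())(())())S)S   [S -> ( )]
(((())(())())S)S => (((())(())())())S   [S -> ( )]
(((())(())())())S => (((())(())())())()   [S -> ( )]

S=>(S)S=>((S)S)S=>(((S)S)S)S=>(((())S)S)S=>(((())(S)S)S)S=>(((())(())S)S)S=>(((())(())())S)S=>(((())(())())())S=>(((())(())())())()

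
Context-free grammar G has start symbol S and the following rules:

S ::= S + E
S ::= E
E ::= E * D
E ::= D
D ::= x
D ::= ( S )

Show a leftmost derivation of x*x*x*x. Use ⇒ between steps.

S ⇒ E ⇒ E*D ⇒ E*D*D ⇒ E*D*D*D ⇒ D*D*D*D ⇒ x*D*D*D ⇒ x*x*D*D ⇒ x*x*x*D ⇒ x*x*x*x

S ⇒ E   [S ::= E]
E ⇒ E*D   [E ::= E * D]
E*D ⇒ E*D*D   [E ::= E * D]
E*D*D ⇒ E*D*D*D   [E ::= E * D]
E*D*D*D ⇒ D*D*D*D   [E ::= D]
D*D*D*D ⇒ x*D*D*D   [D ::= x]
x*D*D*D ⇒ x*x*D*D   [D ::= x]
x*x*D*D ⇒ x*x*x*D   [D ::= x]
x*x*x*D ⇒ x*x*x*x   [D ::= x]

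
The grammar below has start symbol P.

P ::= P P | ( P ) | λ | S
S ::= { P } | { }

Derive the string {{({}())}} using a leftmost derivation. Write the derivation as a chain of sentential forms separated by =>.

P => PP => SP => {P}P => {S}P => {{P}}P => {{(P)}}P => {{(PP)}}P => {{(SP)}}P => {{({}P)}}P => {{({}(P))}}P => {{({}())}}P => {{({}())}}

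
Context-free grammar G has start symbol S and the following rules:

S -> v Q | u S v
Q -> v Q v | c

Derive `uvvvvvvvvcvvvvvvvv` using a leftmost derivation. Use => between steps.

S=>uSv=>uvQv=>uvvQvv=>uvvvQvvv=>uvvvvQvvvv=>uvvvvvQvvvvv=>uvvvvvvQvvvvvv=>uvvvvvvvQvvvvvvv=>uvvvvvvvvQvvvvvvvv=>uvvvvvvvvcvvvvvvvv

S => uSv   [S -> u S v]
uSv => uvQv   [S -> v Q]
uvQv => uvvQvv   [Q -> v Q v]
uvvQvv => uvvvQvvv   [Q -> v Q v]
uvvvQvvv => uvvvvQvvvv   [Q -> v Q v]
uvvvvQvvvv => uvvvvvQvvvvv   [Q -> v Q v]
uvvvvvQvvvvv => uvvvvvvQvvvvvv   [Q -> v Q v]
uvvvvvvQvvvvvv => uvvvvvvvQvvvvvvv   [Q -> v Q v]
uvvvvvvvQvvvvvvv => uvvvvvvvvQvvvvvvvv   [Q -> v Q v]
uvvvvvvvvQvvvvvvvv => uvvvvvvvvcvvvvvvvv   [Q -> c]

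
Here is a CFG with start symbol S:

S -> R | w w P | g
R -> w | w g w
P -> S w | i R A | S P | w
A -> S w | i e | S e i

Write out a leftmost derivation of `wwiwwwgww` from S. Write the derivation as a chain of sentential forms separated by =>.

S => wwP   [S -> w w P]
wwP => wwiRA   [P -> i R A]
wwiRA => wwiwA   [R -> w]
wwiwA => wwiwSw   [A -> S w]
wwiwSw => wwiwwwPw   [S -> w w P]
wwiwwwPw => wwiwwwSPw   [P -> S P]
wwiwwwSPw => wwiwwwgPw   [S -> g]
wwiwwwgPw => wwiwwwgww   [P -> w]

S => wwP => wwiRA => wwiwA => wwiwSw => wwiwwwPw => wwiwwwSPw => wwiwwwgPw => wwiwwwgww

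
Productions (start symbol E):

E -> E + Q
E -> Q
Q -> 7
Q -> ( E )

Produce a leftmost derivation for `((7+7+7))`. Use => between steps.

E => Q   [E -> Q]
Q => (E)   [Q -> ( E )]
(E) => (Q)   [E -> Q]
(Q) => ((E))   [Q -> ( E )]
((E)) => ((E+Q))   [E -> E + Q]
((E+Q)) => ((E+Q+Q))   [E -> E + Q]
((E+Q+Q)) => ((Q+Q+Q))   [E -> Q]
((Q+Q+Q)) => ((7+Q+Q))   [Q -> 7]
((7+Q+Q)) => ((7+7+Q))   [Q -> 7]
((7+7+Q)) => ((7+7+7))   [Q -> 7]

E=>Q=>(E)=>(Q)=>((E))=>((E+Q))=>((E+Q+Q))=>((Q+Q+Q))=>((7+Q+Q))=>((7+7+Q))=>((7+7+7))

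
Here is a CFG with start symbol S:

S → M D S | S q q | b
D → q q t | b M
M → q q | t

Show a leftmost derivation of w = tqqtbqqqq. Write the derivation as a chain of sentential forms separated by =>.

S => MDS   [S → M D S]
MDS => tDS   [M → t]
tDS => tqqtS   [D → q q t]
tqqtS => tqqtSqq   [S → S q q]
tqqtSqq => tqqtSqqqq   [S → S q q]
tqqtSqqqq => tqqtbqqqq   [S → b]

S=>MDS=>tDS=>tqqtS=>tqqtSqq=>tqqtSqqqq=>tqqtbqqqq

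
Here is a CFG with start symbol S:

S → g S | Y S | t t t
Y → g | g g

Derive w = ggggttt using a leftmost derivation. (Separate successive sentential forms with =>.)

S => gS => ggS => ggYS => gggS => ggggS => ggggttt

S => gS   [S → g S]
gS => ggS   [S → g S]
ggS => ggYS   [S → Y S]
ggYS => gggS   [Y → g]
gggS => ggggS   [S → g S]
ggggS => ggggttt   [S → t t t]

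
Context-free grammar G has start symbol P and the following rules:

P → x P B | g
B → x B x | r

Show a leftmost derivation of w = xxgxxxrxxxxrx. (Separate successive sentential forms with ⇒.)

P ⇒ xPB ⇒ xxPBB ⇒ xxgBB ⇒ xxgxBxB ⇒ xxgxxBxxB ⇒ xxgxxxBxxxB ⇒ xxgxxxrxxxB ⇒ xxgxxxrxxxxBx ⇒ xxgxxxrxxxxrx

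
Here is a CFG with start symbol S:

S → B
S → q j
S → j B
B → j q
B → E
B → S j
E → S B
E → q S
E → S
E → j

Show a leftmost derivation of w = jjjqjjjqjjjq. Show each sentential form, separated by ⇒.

S⇒jB⇒jE⇒jSB⇒jjBB⇒jjjqB⇒jjjqE⇒jjjqSB⇒jjjqjBB⇒jjjqjSjB⇒jjjqjjBjB⇒jjjqjjSjjB⇒jjjqjjBjjB⇒jjjqjjjqjjB⇒jjjqjjjqjjjq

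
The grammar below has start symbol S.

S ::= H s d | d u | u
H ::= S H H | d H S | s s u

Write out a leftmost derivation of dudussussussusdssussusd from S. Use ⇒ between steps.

S ⇒ Hsd   [S ::= H s d]
Hsd ⇒ SHHsd   [H ::= S H H]
SHHsd ⇒ HsdHHsd   [S ::= H s d]
HsdHHsd ⇒ SHHsdHHsd   [H ::= S H H]
SHHsdHHsd ⇒ duHHsdHHsd   [S ::= d u]
duHHsdHHsd ⇒ duSHHHsdHHsd   [H ::= S H H]
duSHHHsdHHsd ⇒ duduHHHsdHHsd   [S ::= d u]
duduHHHsdHHsd ⇒ dudussuHHsdHHsd   [H ::= s s u]
dudussuHHsdHHsd ⇒ dudussussuHsdHHsd   [H ::= s s u]
dudussussuHsdHHsd ⇒ dudussussussusdHHsd   [H ::= s s u]
dudussussussusdHHsd ⇒ dudussussussusdssuHsd   [H ::= s s u]
dudussussussusdssuHsd ⇒ dudussussussusdssussusd   [H ::= s s u]

S ⇒ Hsd ⇒ SHHsd ⇒ HsdHHsd ⇒ SHHsdHHsd ⇒ duHHsdHHsd ⇒ duSHHHsdHHsd ⇒ duduHHHsdHHsd ⇒ dudussuHHsdHHsd ⇒ dudussussuHsdHHsd ⇒ dudussussussusdHHsd ⇒ dudussussussusdssuHsd ⇒ dudussussussusdssussusd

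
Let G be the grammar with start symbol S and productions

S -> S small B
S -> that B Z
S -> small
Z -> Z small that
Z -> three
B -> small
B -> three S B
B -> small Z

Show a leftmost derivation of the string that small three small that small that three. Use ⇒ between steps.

S ⇒ that B Z ⇒ that small Z Z ⇒ that small Z small that Z ⇒ that small Z small that small that Z ⇒ that small three small that small that Z ⇒ that small three small that small that three

S ⇒ that B Z   [S -> that B Z]
that B Z ⇒ that small Z Z   [B -> small Z]
that small Z Z ⇒ that small Z small that Z   [Z -> Z small that]
that small Z small that Z ⇒ that small Z small that small that Z   [Z -> Z small that]
that small Z small that small that Z ⇒ that small three small that small that Z   [Z -> three]
that small three small that small that Z ⇒ that small three small that small that three   [Z -> three]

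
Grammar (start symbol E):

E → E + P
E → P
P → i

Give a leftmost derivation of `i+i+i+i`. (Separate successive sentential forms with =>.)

E => E+P   [E → E + P]
E+P => E+P+P   [E → E + P]
E+P+P => E+P+P+P   [E → E + P]
E+P+P+P => P+P+P+P   [E → P]
P+P+P+P => i+P+P+P   [P → i]
i+P+P+P => i+i+P+P   [P → i]
i+i+P+P => i+i+i+P   [P → i]
i+i+i+P => i+i+i+i   [P → i]

E=>E+P=>E+P+P=>E+P+P+P=>P+P+P+P=>i+P+P+P=>i+i+P+P=>i+i+i+P=>i+i+i+i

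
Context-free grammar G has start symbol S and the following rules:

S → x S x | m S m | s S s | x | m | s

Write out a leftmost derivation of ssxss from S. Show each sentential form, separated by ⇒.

S ⇒ sSs   [S → s S s]
sSs ⇒ ssSss   [S → s S s]
ssSss ⇒ ssxss   [S → x]

S⇒sSs⇒ssSss⇒ssxss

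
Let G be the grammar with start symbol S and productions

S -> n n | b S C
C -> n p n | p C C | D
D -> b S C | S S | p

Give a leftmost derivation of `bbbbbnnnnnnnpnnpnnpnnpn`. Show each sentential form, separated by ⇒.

S ⇒ bSC ⇒ bbSCC ⇒ bbbSCCC ⇒ bbbbSCCCC ⇒ bbbbbSCCCCC ⇒ bbbbbnnCCCCC ⇒ bbbbbnnDCCCC ⇒ bbbbbnnSSCCCC ⇒ bbbbbnnnnSCCCC ⇒ bbbbbnnnnnnCCCC ⇒ bbbbbnnnnnnnpnCCC ⇒ bbbbbnnnnnnnpnnpnCC ⇒ bbbbbnnnnnnnpnnpnnpnC ⇒ bbbbbnnnnnnnpnnpnnpnnpn

S ⇒ bSC   [S -> b S C]
bSC ⇒ bbSCC   [S -> b S C]
bbSCC ⇒ bbbSCCC   [S -> b S C]
bbbSCCC ⇒ bbbbSCCCC   [S -> b S C]
bbbbSCCCC ⇒ bbbbbSCCCCC   [S -> b S C]
bbbbbSCCCCC ⇒ bbbbbnnCCCCC   [S -> n n]
bbbbbnnCCCCC ⇒ bbbbbnnDCCCC   [C -> D]
bbbbbnnDCCCC ⇒ bbbbbnnSSCCCC   [D -> S S]
bbbbbnnSSCCCC ⇒ bbbbbnnnnSCCCC   [S -> n n]
bbbbbnnnnSCCCC ⇒ bbbbbnnnnnnCCCC   [S -> n n]
bbbbbnnnnnnCCCC ⇒ bbbbbnnnnnnnpnCCC   [C -> n p n]
bbbbbnnnnnnnpnCCC ⇒ bbbbbnnnnnnnpnnpnCC   [C -> n p n]
bbbbbnnnnnnnpnnpnCC ⇒ bbbbbnnnnnnnpnnpnnpnC   [C -> n p n]
bbbbbnnnnnnnpnnpnnpnC ⇒ bbbbbnnnnnnnpnnpnnpnnpn   [C -> n p n]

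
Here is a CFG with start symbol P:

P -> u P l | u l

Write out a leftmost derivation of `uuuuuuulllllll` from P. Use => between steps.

P => uPl => uuPll => uuuPlll => uuuuPllll => uuuuuPlllll => uuuuuuPllllll => uuuuuuulllllll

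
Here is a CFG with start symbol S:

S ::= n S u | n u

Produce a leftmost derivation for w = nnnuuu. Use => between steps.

S => nSu => nnSuu => nnnuuu

S => nSu   [S ::= n S u]
nSu => nnSuu   [S ::= n S u]
nnSuu => nnnuuu   [S ::= n u]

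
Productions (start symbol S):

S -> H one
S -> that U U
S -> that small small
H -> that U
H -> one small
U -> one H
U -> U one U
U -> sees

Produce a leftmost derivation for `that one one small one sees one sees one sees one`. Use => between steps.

S => H one => that U one => that U one U one => that U one U one U one => that U one U one U one U one => that one H one U one U one U one => that one one small one U one U one U one => that one one small one sees one U one U one => that one one small one sees one sees one U one => that one one small one sees one sees one sees one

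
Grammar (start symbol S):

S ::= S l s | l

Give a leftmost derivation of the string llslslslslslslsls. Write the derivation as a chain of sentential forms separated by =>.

S => Sls => Slsls => Slslsls => Slslslsls => Slslslslsls => Slslslslslsls => Slslslslslslsls => Slslslslslslslsls => llslslslslslslsls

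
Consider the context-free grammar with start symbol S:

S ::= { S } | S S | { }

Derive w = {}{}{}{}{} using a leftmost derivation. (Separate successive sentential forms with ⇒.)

S ⇒ SS ⇒ SSS ⇒ SSSS ⇒ SSSSS ⇒ {}SSSS ⇒ {}{}SSS ⇒ {}{}{}SS ⇒ {}{}{}{}S ⇒ {}{}{}{}{}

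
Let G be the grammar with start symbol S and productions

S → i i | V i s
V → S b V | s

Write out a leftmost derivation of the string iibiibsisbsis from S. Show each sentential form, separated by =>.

S => Vis => SbVis => VisbVis => SbVisbVis => iibVisbVis => iibSbVisbVis => iibiibVisbVis => iibiibsisbVis => iibiibsisbsis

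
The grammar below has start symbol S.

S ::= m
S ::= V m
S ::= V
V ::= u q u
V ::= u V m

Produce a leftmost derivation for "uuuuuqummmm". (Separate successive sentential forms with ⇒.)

S ⇒ V   [S ::= V]
V ⇒ uVm   [V ::= u V m]
uVm ⇒ uuVmm   [V ::= u V m]
uuVmm ⇒ uuuVmmm   [V ::= u V m]
uuuVmmm ⇒ uuuuVmmmm   [V ::= u V m]
uuuuVmmmm ⇒ uuuuuqummmm   [V ::= u q u]

S ⇒ V ⇒ uVm ⇒ uuVmm ⇒ uuuVmmm ⇒ uuuuVmmmm ⇒ uuuuuqummmm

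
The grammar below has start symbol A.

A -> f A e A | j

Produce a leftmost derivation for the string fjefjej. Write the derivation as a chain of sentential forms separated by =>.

A => fAeA => fjeA => fjefAeA => fjefjeA => fjefjej

A => fAeA   [A -> f A e A]
fAeA => fjeA   [A -> j]
fjeA => fjefAeA   [A -> f A e A]
fjefAeA => fjefjeA   [A -> j]
fjefjeA => fjefjej   [A -> j]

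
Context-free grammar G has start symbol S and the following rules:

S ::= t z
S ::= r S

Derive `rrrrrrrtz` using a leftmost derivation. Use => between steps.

S => rS => rrS => rrrS => rrrrS => rrrrrS => rrrrrrS => rrrrrrrS => rrrrrrrtz

S => rS   [S ::= r S]
rS => rrS   [S ::= r S]
rrS => rrrS   [S ::= r S]
rrrS => rrrrS   [S ::= r S]
rrrrS => rrrrrS   [S ::= r S]
rrrrrS => rrrrrrS   [S ::= r S]
rrrrrrS => rrrrrrrS   [S ::= r S]
rrrrrrrS => rrrrrrrtz   [S ::= t z]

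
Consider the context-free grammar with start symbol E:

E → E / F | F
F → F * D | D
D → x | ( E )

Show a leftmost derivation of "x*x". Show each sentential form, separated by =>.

E => F => F*D => D*D => x*D => x*x

E => F   [E → F]
F => F*D   [F → F * D]
F*D => D*D   [F → D]
D*D => x*D   [D → x]
x*D => x*x   [D → x]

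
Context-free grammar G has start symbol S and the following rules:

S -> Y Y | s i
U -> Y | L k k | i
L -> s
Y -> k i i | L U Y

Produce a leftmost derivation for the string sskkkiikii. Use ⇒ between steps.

S ⇒ YY   [S -> Y Y]
YY ⇒ LUYY   [Y -> L U Y]
LUYY ⇒ sUYY   [L -> s]
sUYY ⇒ sLkkYY   [U -> L k k]
sLkkYY ⇒ sskkYY   [L -> s]
sskkYY ⇒ sskkkiiY   [Y -> k i i]
sskkkiiY ⇒ sskkkiikii   [Y -> k i i]

S ⇒ YY ⇒ LUYY ⇒ sUYY ⇒ sLkkYY ⇒ sskkYY ⇒ sskkkiiY ⇒ sskkkiikii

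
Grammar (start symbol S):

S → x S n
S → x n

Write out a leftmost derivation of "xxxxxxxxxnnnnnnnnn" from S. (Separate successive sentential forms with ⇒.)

S ⇒ xSn ⇒ xxSnn ⇒ xxxSnnn ⇒ xxxxSnnnn ⇒ xxxxxSnnnnn ⇒ xxxxxxSnnnnnn ⇒ xxxxxxxSnnnnnnn ⇒ xxxxxxxxSnnnnnnnn ⇒ xxxxxxxxxnnnnnnnnn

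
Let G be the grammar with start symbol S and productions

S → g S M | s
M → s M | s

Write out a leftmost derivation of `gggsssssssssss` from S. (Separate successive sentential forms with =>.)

S=>gSM=>ggSMM=>gggSMMM=>gggsMMM=>gggssMMM=>gggsssMMM=>gggssssMMM=>gggsssssMMM=>gggssssssMMM=>gggsssssssMMM=>gggssssssssMMM=>gggsssssssssMM=>gggssssssssssM=>gggsssssssssss

S => gSM   [S → g S M]
gSM => ggSMM   [S → g S M]
ggSMM => gggSMMM   [S → g S M]
gggSMMM => gggsMMM   [S → s]
gggsMMM => gggssMMM   [M → s M]
gggssMMM => gggsssMMM   [M → s M]
gggsssMMM => gggssssMMM   [M → s M]
gggssssMMM => gggsssssMMM   [M → s M]
gggsssssMMM => gggssssssMMM   [M → s M]
gggssssssMMM => gggsssssssMMM   [M → s M]
gggsssssssMMM => gggssssssssMMM   [M → s M]
gggssssssssMMM => gggsssssssssMM   [M → s]
gggsssssssssMM => gggssssssssssM   [M → s]
gggssssssssssM => gggsssssssssss   [M → s]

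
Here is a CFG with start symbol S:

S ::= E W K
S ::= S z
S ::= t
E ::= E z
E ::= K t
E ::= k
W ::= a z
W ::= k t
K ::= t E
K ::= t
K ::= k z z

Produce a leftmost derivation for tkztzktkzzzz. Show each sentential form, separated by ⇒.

S⇒Sz⇒Szz⇒EWKzz⇒EzWKzz⇒KtzWKzz⇒tEtzWKzz⇒tEztzWKzz⇒tkztzWKzz⇒tkztzktKzz⇒tkztzktkzzzz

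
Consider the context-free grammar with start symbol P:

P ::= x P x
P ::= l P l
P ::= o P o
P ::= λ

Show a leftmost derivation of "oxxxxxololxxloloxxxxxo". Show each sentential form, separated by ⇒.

P⇒oPo⇒oxPxo⇒oxxPxxo⇒oxxxPxxxo⇒oxxxxPxxxxo⇒oxxxxxPxxxxxo⇒oxxxxxoPoxxxxxo⇒oxxxxxolPloxxxxxo⇒oxxxxxoloPoloxxxxxo⇒oxxxxxololPloloxxxxxo⇒oxxxxxololxPxloloxxxxxo⇒oxxxxxololxxloloxxxxxo

P ⇒ oPo   [P ::= o P o]
oPo ⇒ oxPxo   [P ::= x P x]
oxPxo ⇒ oxxPxxo   [P ::= x P x]
oxxPxxo ⇒ oxxxPxxxo   [P ::= x P x]
oxxxPxxxo ⇒ oxxxxPxxxxo   [P ::= x P x]
oxxxxPxxxxo ⇒ oxxxxxPxxxxxo   [P ::= x P x]
oxxxxxPxxxxxo ⇒ oxxxxxoPoxxxxxo   [P ::= o P o]
oxxxxxoPoxxxxxo ⇒ oxxxxxolPloxxxxxo   [P ::= l P l]
oxxxxxolPloxxxxxo ⇒ oxxxxxoloPoloxxxxxo   [P ::= o P o]
oxxxxxoloPoloxxxxxo ⇒ oxxxxxololPloloxxxxxo   [P ::= l P l]
oxxxxxololPloloxxxxxo ⇒ oxxxxxololxPxloloxxxxxo   [P ::= x P x]
oxxxxxololxPxloloxxxxxo ⇒ oxxxxxololxxloloxxxxxo   [P ::= λ]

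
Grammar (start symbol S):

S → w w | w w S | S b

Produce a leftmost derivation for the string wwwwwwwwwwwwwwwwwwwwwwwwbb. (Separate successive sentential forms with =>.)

S => wwS   [S → w w S]
wwS => wwwwS   [S → w w S]
wwwwS => wwwwwwS   [S → w w S]
wwwwwwS => wwwwwwwwS   [S → w w S]
wwwwwwwwS => wwwwwwwwwwS   [S → w w S]
wwwwwwwwwwS => wwwwwwwwwwSb   [S → S b]
wwwwwwwwwwSb => wwwwwwwwwwwwSb   [S → w w S]
wwwwwwwwwwwwSb => wwwwwwwwwwwwwwSb   [S → w w S]
wwwwwwwwwwwwwwSb => wwwwwwwwwwwwwwwwSb   [S → w w S]
wwwwwwwwwwwwwwwwSb => wwwwwwwwwwwwwwwwwwSb   [S → w w S]
wwwwwwwwwwwwwwwwwwSb => wwwwwwwwwwwwwwwwwwSbb   [S → S b]
wwwwwwwwwwwwwwwwwwSbb => wwwwwwwwwwwwwwwwwwwwSbb   [S → w w S]
wwwwwwwwwwwwwwwwwwwwSbb => wwwwwwwwwwwwwwwwwwwwwwSbb   [S → w w S]
wwwwwwwwwwwwwwwwwwwwwwSbb => wwwwwwwwwwwwwwwwwwwwwwwwbb   [S → w w]

S => wwS => wwwwS => wwwwwwS => wwwwwwwwS => wwwwwwwwwwS => wwwwwwwwwwSb => wwwwwwwwwwwwSb => wwwwwwwwwwwwwwSb => wwwwwwwwwwwwwwwwSb => wwwwwwwwwwwwwwwwwwSb => wwwwwwwwwwwwwwwwwwSbb => wwwwwwwwwwwwwwwwwwwwSbb => wwwwwwwwwwwwwwwwwwwwwwSbb => wwwwwwwwwwwwwwwwwwwwwwwwbb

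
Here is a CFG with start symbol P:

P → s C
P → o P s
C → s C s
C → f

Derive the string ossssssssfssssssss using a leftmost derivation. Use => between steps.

P=>oPs=>osCs=>ossCss=>osssCsss=>ossssCssss=>osssssCsssss=>ossssssCssssss=>osssssssCsssssss=>ossssssssCssssssss=>ossssssssfssssssss

P => oPs   [P → o P s]
oPs => osCs   [P → s C]
osCs => ossCss   [C → s C s]
ossCss => osssCsss   [C → s C s]
osssCsss => ossssCssss   [C → s C s]
ossssCssss => osssssCsssss   [C → s C s]
osssssCsssss => ossssssCssssss   [C → s C s]
ossssssCssssss => osssssssCsssssss   [C → s C s]
osssssssCsssssss => ossssssssCssssssss   [C → s C s]
ossssssssCssssssss => ossssssssfssssssss   [C → f]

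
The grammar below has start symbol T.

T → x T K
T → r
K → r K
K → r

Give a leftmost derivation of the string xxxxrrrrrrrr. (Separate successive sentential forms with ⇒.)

T ⇒ xTK ⇒ xxTKK ⇒ xxxTKKK ⇒ xxxxTKKKK ⇒ xxxxrKKKK ⇒ xxxxrrKKKK ⇒ xxxxrrrKKKK ⇒ xxxxrrrrKKK ⇒ xxxxrrrrrKKK ⇒ xxxxrrrrrrKK ⇒ xxxxrrrrrrrK ⇒ xxxxrrrrrrrr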